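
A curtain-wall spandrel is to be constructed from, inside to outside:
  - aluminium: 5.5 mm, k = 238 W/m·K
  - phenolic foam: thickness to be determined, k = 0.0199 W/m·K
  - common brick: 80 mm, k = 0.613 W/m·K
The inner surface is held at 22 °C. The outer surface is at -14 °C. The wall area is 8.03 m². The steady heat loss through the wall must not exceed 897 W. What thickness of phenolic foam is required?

L ≈ 3.82 mm

Treating each layer as a thermal resistance in series:
R_aluminium = L/(kA) = 0.0055/(238×8.03) = 2.878×10^-6 K/W
R_common brick = L/(kA) = 0.08/(0.613×8.03) = 0.01625 K/W
Sum of the known resistances R_other = 0.01626 K/W
Required total resistance R_tot = ΔT/Q_allow = 36/897 = 0.04013 K/W
R_phenolic foam = R_tot − R_other = 0.02388 K/W
L = R·k·A = 0.02388×0.0199×8.03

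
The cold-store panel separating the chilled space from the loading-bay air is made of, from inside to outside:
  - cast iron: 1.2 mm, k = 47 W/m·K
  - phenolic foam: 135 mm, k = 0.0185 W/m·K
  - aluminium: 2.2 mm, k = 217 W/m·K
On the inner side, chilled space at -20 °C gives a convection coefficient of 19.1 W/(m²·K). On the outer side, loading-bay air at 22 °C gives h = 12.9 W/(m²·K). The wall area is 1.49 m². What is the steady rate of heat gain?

Thermal resistances in series:
R_inner film = 1/(h_i·A) = 1/(19.1×1.49) = 0.03514 K/W
R_cast iron = L/(kA) = 0.0012/(47×1.49) = 1.714×10^-5 K/W
R_phenolic foam = L/(kA) = 0.135/(0.0185×1.49) = 4.898 K/W
R_aluminium = L/(kA) = 0.0022/(217×1.49) = 6.804×10^-6 K/W
R_outer film = 1/(h_o·A) = 1/(12.9×1.49) = 0.05203 K/W
R_total = 4.985 K/W
Q = ΔT / R_total = 42 / 4.985

Q ≈ 8.43 W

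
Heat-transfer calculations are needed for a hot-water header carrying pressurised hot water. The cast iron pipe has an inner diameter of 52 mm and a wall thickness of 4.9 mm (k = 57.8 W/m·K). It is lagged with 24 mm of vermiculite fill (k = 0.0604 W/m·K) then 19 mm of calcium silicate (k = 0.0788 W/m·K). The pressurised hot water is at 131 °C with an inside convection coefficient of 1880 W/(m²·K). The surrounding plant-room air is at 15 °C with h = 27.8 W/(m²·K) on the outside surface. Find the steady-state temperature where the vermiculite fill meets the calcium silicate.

T ≈ 50.8 °C

For a radial system each layer contributes R = ln(r_out/r_in)/(2πkL); films add R = 1/(hA).
R_inner film = 1/(h_i·2πr₁L) = 1/(1880×2π×0.026×1) = 0.003256 K/W
R_cast iron pipe wall = ln(30.9/26)/(2π×57.8×1) = 4.754×10^-4 K/W
R_vermiculite fill = ln(54.9/30.9)/(2π×0.0604×1) = 1.514 K/W
R_calcium silicate = ln(73.9/54.9)/(2π×0.0788×1) = 0.6003 K/W
R_outer film = 1/(h_o·2πr_oL) = 1/(27.8×2π×0.0739×1) = 0.07747 K/W
R_total = 2.196 K/W
Q = ΔT/R_total = 116/2.196
Q = 52.8 W/m
T_interface = T_inner − Q·ΣR(inner→interface) = 131 − 52.8×1.518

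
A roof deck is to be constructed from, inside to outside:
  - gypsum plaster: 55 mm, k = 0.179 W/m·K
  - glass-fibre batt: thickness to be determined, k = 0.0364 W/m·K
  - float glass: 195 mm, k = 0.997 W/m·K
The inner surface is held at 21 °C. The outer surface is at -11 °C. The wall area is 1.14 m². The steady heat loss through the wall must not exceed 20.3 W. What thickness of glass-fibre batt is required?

L ≈ 47.1 mm

Using the resistance-network approach (series):
R_gypsum plaster = L/(kA) = 0.055/(0.179×1.14) = 0.2695 K/W
R_float glass = L/(kA) = 0.195/(0.997×1.14) = 0.1716 K/W
Sum of the known resistances R_other = 0.4411 K/W
Required total resistance R_tot = ΔT/Q_allow = 32/20.3 = 1.576 K/W
R_glass-fibre batt = R_tot − R_other = 1.135 K/W
L = R·k·A = 1.135×0.0364×1.14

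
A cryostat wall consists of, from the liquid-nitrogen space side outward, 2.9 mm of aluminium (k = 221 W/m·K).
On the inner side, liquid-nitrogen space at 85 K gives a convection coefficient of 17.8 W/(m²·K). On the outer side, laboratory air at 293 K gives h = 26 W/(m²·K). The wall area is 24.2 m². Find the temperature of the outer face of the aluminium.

Thermal resistances in series:
R_inner film = 1/(h_i·A) = 1/(17.8×24.2) = 0.002321 K/W
R_aluminium = L/(kA) = 0.0029/(221×24.2) = 5.422×10^-7 K/W
R_outer film = 1/(h_o·A) = 1/(26×24.2) = 0.001589 K/W
R_total = 0.003911 K/W;  Q = ΔT/R_total = 208/0.003911 = 53180 W
T_interface = T_inner + Q·ΣR(inner→interface) = 85 + 53200×0.002322

T ≈ 208 K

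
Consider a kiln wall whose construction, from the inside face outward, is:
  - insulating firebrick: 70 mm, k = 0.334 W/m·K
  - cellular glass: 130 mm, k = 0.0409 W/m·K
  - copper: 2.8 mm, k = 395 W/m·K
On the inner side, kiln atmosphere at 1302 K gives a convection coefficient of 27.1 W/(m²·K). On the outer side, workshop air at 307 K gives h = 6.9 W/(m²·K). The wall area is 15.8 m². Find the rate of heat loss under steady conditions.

Q ≈ 4400 W

Thermal resistances in series:
R_inner film = 1/(h_i·A) = 1/(27.1×15.8) = 0.002335 K/W
R_insulating firebrick = L/(kA) = 0.07/(0.334×15.8) = 0.01326 K/W
R_cellular glass = L/(kA) = 0.13/(0.0409×15.8) = 0.2012 K/W
R_copper = L/(kA) = 0.0028/(395×15.8) = 4.486×10^-7 K/W
R_outer film = 1/(h_o·A) = 1/(6.9×15.8) = 0.009173 K/W
R_total = 0.2259 K/W
Q = ΔT / R_total = 995 / 0.2259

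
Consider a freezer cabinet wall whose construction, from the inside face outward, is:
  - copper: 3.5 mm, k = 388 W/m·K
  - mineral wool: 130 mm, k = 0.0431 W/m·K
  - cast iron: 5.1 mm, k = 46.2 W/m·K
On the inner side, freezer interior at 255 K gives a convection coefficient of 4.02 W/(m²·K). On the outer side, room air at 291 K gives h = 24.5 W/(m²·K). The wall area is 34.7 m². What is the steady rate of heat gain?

Using the resistance-network approach (series):
R_inner film = 1/(h_i·A) = 1/(4.02×34.7) = 0.007169 K/W
R_copper = L/(kA) = 0.0035/(388×34.7) = 2.6×10^-7 K/W
R_mineral wool = L/(kA) = 0.13/(0.0431×34.7) = 0.08692 K/W
R_cast iron = L/(kA) = 0.0051/(46.2×34.7) = 3.181×10^-6 K/W
R_outer film = 1/(h_o·A) = 1/(24.5×34.7) = 0.001176 K/W
R_total = 0.09527 K/W
Q = ΔT / R_total = 36 / 0.09527

Q ≈ 378 W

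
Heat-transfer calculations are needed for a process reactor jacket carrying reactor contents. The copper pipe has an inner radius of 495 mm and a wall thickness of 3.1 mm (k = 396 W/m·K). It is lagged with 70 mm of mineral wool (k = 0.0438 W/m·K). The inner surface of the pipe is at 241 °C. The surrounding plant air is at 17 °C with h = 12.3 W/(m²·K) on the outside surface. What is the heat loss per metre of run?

q′ ≈ 447 W/m

Per-layer cylindrical resistances, series-summed:
R_copper pipe wall = ln(498.1/495)/(2π×396×1) = 2.509×10^-6 K/W
R_mineral wool = ln(568.1/498.1)/(2π×0.0438×1) = 0.4778 K/W
R_outer film = 1/(h_o·2πr_oL) = 1/(12.3×2π×0.5681×1) = 0.02278 K/W
R_total = 0.5006 K/W
Q = ΔT/R_total = 224/0.5006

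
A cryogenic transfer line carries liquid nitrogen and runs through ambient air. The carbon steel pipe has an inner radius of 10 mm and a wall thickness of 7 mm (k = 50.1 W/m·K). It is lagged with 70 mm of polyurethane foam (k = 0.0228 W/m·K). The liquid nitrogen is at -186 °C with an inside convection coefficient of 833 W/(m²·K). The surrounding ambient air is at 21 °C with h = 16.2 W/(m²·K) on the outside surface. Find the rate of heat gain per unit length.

Treating each annulus and film as a series resistance:
R_inner film = 1/(h_i·2πr₁L) = 1/(833×2π×0.01×1) = 0.01911 K/W
R_carbon steel pipe wall = ln(17/10)/(2π×50.1×1) = 0.001686 K/W
R_polyurethane foam = ln(87/17)/(2π×0.0228×1) = 11.4 K/W
R_outer film = 1/(h_o·2πr_oL) = 1/(16.2×2π×0.087×1) = 0.1129 K/W
R_total = 11.53 K/W
Q = ΔT/R_total = 207/11.53

q′ ≈ 18 W/m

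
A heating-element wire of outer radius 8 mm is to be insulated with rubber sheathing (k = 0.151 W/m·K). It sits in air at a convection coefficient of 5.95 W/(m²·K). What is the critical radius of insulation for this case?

r_cr ≈ 25.4 mm

For a cylinder r_cr = k/h = 0.151/5.95
r_cr = 25.4 mm; since the bare radius (8 mm) is below r_cr, adding a thin layer of insulation will *increase* heat loss.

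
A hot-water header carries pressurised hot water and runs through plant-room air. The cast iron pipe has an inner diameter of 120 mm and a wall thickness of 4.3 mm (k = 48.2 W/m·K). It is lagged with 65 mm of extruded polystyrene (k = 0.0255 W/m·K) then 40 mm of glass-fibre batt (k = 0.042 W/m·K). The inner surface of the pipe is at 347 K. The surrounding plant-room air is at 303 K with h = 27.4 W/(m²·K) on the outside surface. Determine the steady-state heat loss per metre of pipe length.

q′ ≈ 8.12 W/m

Treating each annulus and film as a series resistance:
R_cast iron pipe wall = ln(64.3/60)/(2π×48.2×1) = 2.285×10^-4 K/W
R_extruded polystyrene = ln(129.3/64.3)/(2π×0.0255×1) = 4.36 K/W
R_glass-fibre batt = ln(169.3/129.3)/(2π×0.042×1) = 1.021 K/W
R_outer film = 1/(h_o·2πr_oL) = 1/(27.4×2π×0.1693×1) = 0.03431 K/W
R_total = 5.416 K/W
Q = ΔT/R_total = 44/5.416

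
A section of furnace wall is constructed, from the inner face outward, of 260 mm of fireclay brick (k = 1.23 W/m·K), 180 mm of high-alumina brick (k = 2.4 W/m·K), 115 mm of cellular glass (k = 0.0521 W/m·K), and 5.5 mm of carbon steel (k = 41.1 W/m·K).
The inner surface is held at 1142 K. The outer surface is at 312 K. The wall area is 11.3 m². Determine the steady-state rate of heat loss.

Q ≈ 3760 W

Treating each layer as a thermal resistance in series:
R_fireclay brick = L/(kA) = 0.26/(1.23×11.3) = 0.01871 K/W
R_high-alumina brick = L/(kA) = 0.18/(2.4×11.3) = 0.006637 K/W
R_cellular glass = L/(kA) = 0.115/(0.0521×11.3) = 0.1953 K/W
R_carbon steel = L/(kA) = 0.0055/(41.1×11.3) = 1.184×10^-5 K/W
R_total = 0.2207 K/W
Q = ΔT / R_total = 830 / 0.2207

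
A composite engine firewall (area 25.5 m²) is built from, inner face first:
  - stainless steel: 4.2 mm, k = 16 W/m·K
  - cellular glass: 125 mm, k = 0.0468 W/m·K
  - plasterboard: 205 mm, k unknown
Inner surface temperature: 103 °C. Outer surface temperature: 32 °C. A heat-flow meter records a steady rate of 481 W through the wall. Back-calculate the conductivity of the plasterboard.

Using the resistance-network approach (series):
R_stainless steel = L/(kA) = 0.0042/(16×25.5) = 1.029×10^-5 K/W
R_cellular glass = L/(kA) = 0.125/(0.0468×25.5) = 0.1047 K/W
Sum of known resistances R_other = 0.1048 K/W
Total R = ΔT/Q = 71/481 = 0.1476 K/W
R_plasterboard = R_total − R_other = 0.04286 K/W
k = L/(R·A) = 0.205/(0.04286×25.5)

k ≈ 0.188 W/(m·K)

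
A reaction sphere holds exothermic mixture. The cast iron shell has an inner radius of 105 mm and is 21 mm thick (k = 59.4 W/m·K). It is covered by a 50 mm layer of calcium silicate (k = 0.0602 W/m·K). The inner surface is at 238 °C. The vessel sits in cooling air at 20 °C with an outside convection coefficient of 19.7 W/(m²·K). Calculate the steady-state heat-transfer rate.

Q ≈ 70 W

Radial (spherical) resistances in series:
R_cast iron shell = (1/0.105 − 1/0.126)/(4π×59.4) = 0.002126 K/W
R_calcium silicate = (1/0.126 − 1/0.176)/(4π×0.0602) = 2.98 K/W
R_outer film = 1/(h·4πr_o²) = 1/(19.7×4π×0.176²) = 0.1304 K/W
R_total = 3.113 K/W
Q = ΔT/R_total = 218/3.113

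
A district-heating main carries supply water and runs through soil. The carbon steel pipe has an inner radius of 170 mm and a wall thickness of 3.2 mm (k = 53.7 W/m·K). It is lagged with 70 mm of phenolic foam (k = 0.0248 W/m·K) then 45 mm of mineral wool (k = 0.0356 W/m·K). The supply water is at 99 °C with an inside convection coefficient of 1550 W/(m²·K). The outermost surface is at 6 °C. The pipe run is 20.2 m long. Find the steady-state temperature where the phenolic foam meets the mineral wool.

Cylindrical conduction, so R = ln(r₂/r₁)/(2πkL) per layer, in series:
R_inner film = 1/(h_i·2πr₁L) = 1/(1550×2π×0.17×20.2) = 2.99×10^-5 K/W
R_carbon steel pipe wall = ln(173.2/170)/(2π×53.7×20.2) = 2.736×10^-6 K/W
R_phenolic foam = ln(243.2/173.2)/(2π×0.0248×20.2) = 0.1078 K/W
R_mineral wool = ln(288.2/243.2)/(2π×0.0356×20.2) = 0.03757 K/W
R_total = 0.1454 K/W
Q = ΔT/R_total = 93/0.1454
Q = 639 W
T_interface = T_inner − Q·ΣR(inner→interface) = 99 − 639×0.1079

T ≈ 30 °C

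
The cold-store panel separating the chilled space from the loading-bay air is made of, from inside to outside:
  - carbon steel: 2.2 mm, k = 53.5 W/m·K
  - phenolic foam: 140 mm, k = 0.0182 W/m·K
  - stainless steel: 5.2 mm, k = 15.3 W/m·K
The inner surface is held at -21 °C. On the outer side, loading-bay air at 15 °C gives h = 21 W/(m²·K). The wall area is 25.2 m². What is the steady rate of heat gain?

Q ≈ 117 W

Treating each layer as a thermal resistance in series:
R_carbon steel = L/(kA) = 0.0022/(53.5×25.2) = 1.632×10^-6 K/W
R_phenolic foam = L/(kA) = 0.14/(0.0182×25.2) = 0.3053 K/W
R_stainless steel = L/(kA) = 0.0052/(15.3×25.2) = 1.349×10^-5 K/W
R_outer film = 1/(h_o·A) = 1/(21×25.2) = 0.00189 K/W
R_total = 0.3072 K/W
Q = ΔT / R_total = 36 / 0.3072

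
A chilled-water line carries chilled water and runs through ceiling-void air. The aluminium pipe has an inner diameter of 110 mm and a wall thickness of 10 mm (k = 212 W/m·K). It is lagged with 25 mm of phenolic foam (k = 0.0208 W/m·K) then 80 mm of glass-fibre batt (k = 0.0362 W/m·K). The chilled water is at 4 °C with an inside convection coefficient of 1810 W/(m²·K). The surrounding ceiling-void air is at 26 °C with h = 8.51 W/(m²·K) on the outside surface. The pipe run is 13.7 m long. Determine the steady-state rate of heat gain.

Q ≈ 55.8 W

Treating each annulus and film as a series resistance:
R_inner film = 1/(h_i·2πr₁L) = 1/(1810×2π×0.055×13.7) = 1.167×10^-4 K/W
R_aluminium pipe wall = ln(65/55)/(2π×212×13.7) = 9.154×10^-6 K/W
R_phenolic foam = ln(90/65)/(2π×0.0208×13.7) = 0.1818 K/W
R_glass-fibre batt = ln(170/90)/(2π×0.0362×13.7) = 0.2041 K/W
R_outer film = 1/(h_o·2πr_oL) = 1/(8.51×2π×0.17×13.7) = 0.00803 K/W
R_total = 0.394 K/W
Q = ΔT/R_total = 22/0.394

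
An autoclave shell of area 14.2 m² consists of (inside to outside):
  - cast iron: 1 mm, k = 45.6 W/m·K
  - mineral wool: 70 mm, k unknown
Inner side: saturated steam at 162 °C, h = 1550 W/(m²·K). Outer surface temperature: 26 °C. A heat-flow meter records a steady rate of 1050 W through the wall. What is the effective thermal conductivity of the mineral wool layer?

Treating each layer as a thermal resistance in series:
R_inner film = 1/(h_i·A) = 1/(1550×14.2) = 4.543×10^-5 K/W
R_cast iron = L/(kA) = 0.001/(45.6×14.2) = 1.544×10^-6 K/W
Sum of known resistances R_other = 4.698×10^-5 K/W
Total R = ΔT/Q = 136/1050 = 0.1295 K/W
R_mineral wool = R_total − R_other = 0.1295 K/W
k = L/(R·A) = 0.07/(0.1295×14.2)

k ≈ 0.0381 W/(m·K)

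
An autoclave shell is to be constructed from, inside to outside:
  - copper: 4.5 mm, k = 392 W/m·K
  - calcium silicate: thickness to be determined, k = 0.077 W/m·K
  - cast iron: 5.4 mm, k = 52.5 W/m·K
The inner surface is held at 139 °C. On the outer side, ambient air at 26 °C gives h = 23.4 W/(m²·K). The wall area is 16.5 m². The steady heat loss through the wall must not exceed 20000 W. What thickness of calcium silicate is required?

Thermal resistances in series:
R_copper = L/(kA) = 0.0045/(392×16.5) = 6.957×10^-7 K/W
R_cast iron = L/(kA) = 0.0054/(52.5×16.5) = 6.234×10^-6 K/W
R_outer film = 1/(h_o·A) = 1/(23.4×16.5) = 0.00259 K/W
Sum of the known resistances R_other = 0.002597 K/W
Required total resistance R_tot = ΔT/Q_allow = 113/20000 = 0.00565 K/W
R_calcium silicate = R_tot − R_other = 0.003053 K/W
L = R·k·A = 0.003053×0.077×16.5

L ≈ 3.88 mm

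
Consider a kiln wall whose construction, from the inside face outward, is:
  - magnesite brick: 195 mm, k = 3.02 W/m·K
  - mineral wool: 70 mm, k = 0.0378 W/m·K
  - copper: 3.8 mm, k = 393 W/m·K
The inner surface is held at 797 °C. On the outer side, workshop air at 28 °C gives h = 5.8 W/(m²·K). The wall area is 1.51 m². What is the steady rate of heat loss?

Q ≈ 556 W

Model the wall as resistances in series:
R_magnesite brick = L/(kA) = 0.195/(3.02×1.51) = 0.04276 K/W
R_mineral wool = L/(kA) = 0.07/(0.0378×1.51) = 1.226 K/W
R_copper = L/(kA) = 0.0038/(393×1.51) = 6.403×10^-6 K/W
R_outer film = 1/(h_o·A) = 1/(5.8×1.51) = 0.1142 K/W
R_total = 1.383 K/W
Q = ΔT / R_total = 769 / 1.383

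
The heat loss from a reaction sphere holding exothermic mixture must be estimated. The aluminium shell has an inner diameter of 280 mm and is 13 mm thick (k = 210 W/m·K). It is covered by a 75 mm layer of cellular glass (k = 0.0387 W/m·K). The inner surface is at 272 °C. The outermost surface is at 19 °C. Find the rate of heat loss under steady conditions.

Q ≈ 57.2 W

Spherical conduction: R = (1/r_in − 1/r_out)/(4πk) per layer; series-sum.
R_aluminium shell = (1/0.14 − 1/0.153)/(4π×210) = 2.3×10^-4 K/W
R_cellular glass = (1/0.153 − 1/0.228)/(4π×0.0387) = 4.421 K/W
R_total = 4.421 K/W
Q = ΔT/R_total = 253/4.421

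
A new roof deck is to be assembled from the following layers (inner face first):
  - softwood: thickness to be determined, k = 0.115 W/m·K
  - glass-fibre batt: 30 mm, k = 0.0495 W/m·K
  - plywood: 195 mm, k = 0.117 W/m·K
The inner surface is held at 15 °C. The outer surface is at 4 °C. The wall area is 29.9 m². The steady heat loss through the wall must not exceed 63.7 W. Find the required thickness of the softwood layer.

Thermal resistances in series:
R_glass-fibre batt = L/(kA) = 0.03/(0.0495×29.9) = 0.02027 K/W
R_plywood = L/(kA) = 0.195/(0.117×29.9) = 0.05574 K/W
Sum of the known resistances R_other = 0.07601 K/W
Required total resistance R_tot = ΔT/Q_allow = 11/63.7 = 0.1727 K/W
R_softwood = R_tot − R_other = 0.09667 K/W
L = R·k·A = 0.09667×0.115×29.9

L ≈ 332 mm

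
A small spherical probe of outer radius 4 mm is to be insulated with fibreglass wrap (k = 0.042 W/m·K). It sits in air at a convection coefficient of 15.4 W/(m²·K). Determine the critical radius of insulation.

r_cr ≈ 5.45 mm

For a sphere r_cr = 2k/h = 2×0.042/15.4
r_cr = 5.45 mm; since the bare radius (4 mm) is below r_cr, adding a thin layer of insulation will *increase* heat loss.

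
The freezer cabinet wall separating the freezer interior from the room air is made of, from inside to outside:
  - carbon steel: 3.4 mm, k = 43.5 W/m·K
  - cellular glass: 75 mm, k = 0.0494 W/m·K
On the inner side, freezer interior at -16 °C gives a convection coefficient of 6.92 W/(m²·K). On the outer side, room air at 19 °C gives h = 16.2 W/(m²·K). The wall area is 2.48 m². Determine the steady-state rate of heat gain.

Q ≈ 50.3 W

Series thermal resistances:
R_inner film = 1/(h_i·A) = 1/(6.92×2.48) = 0.05827 K/W
R_carbon steel = L/(kA) = 0.0034/(43.5×2.48) = 3.152×10^-5 K/W
R_cellular glass = L/(kA) = 0.075/(0.0494×2.48) = 0.6122 K/W
R_outer film = 1/(h_o·A) = 1/(16.2×2.48) = 0.02489 K/W
R_total = 0.6954 K/W
Q = ΔT / R_total = 35 / 0.6954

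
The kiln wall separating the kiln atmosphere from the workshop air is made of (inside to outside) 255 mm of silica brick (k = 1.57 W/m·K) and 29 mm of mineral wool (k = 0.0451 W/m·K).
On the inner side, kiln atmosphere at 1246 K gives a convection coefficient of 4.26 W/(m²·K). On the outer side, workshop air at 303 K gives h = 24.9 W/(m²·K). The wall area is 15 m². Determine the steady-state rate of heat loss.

Series thermal resistances:
R_inner film = 1/(h_i·A) = 1/(4.26×15) = 0.01565 K/W
R_silica brick = L/(kA) = 0.255/(1.57×15) = 0.01083 K/W
R_mineral wool = L/(kA) = 0.029/(0.0451×15) = 0.04287 K/W
R_outer film = 1/(h_o·A) = 1/(24.9×15) = 0.002677 K/W
R_total = 0.07202 K/W
Q = ΔT / R_total = 943 / 0.07202

Q ≈ 13100 W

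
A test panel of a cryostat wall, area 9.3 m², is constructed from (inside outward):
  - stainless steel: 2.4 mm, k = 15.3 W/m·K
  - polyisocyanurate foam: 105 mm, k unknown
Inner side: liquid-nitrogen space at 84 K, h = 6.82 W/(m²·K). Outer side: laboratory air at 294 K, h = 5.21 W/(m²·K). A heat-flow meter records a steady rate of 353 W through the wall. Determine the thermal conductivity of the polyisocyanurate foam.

Treating each layer as a thermal resistance in series:
R_inner film = 1/(h_i·A) = 1/(6.82×9.3) = 0.01577 K/W
R_stainless steel = L/(kA) = 0.0024/(15.3×9.3) = 1.687×10^-5 K/W
R_outer film = 1/(h_o·A) = 1/(5.21×9.3) = 0.02064 K/W
Sum of known resistances R_other = 0.03642 K/W
Total R = ΔT/Q = 210/353 = 0.5949 K/W
R_polyisocyanurate foam = R_total − R_other = 0.5585 K/W
k = L/(R·A) = 0.105/(0.5585×9.3)

k ≈ 0.0202 W/(m·K)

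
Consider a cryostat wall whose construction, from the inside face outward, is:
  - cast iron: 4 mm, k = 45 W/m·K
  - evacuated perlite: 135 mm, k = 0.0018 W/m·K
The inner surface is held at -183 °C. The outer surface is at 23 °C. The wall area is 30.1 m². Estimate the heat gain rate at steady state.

Series thermal resistances:
R_cast iron = L/(kA) = 0.004/(45×30.1) = 2.953×10^-6 K/W
R_evacuated perlite = L/(kA) = 0.135/(0.0018×30.1) = 2.492 K/W
R_total = 2.492 K/W
Q = ΔT / R_total = 206 / 2.492

Q ≈ 82.7 W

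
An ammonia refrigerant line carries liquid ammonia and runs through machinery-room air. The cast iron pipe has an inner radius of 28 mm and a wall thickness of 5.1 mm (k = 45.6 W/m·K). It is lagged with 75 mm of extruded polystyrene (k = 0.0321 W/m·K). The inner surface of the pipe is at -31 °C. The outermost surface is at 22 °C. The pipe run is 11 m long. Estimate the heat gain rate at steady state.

Per-layer cylindrical resistances, series-summed:
R_cast iron pipe wall = ln(33.1/28)/(2π×45.6×11) = 5.309×10^-5 K/W
R_extruded polystyrene = ln(108.1/33.1)/(2π×0.0321×11) = 0.5335 K/W
R_total = 0.5335 K/W
Q = ΔT/R_total = 53/0.5335

Q ≈ 99.3 W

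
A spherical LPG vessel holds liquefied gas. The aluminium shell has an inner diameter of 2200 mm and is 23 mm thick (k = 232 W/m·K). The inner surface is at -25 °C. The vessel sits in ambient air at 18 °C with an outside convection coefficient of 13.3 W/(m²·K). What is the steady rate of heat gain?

Q ≈ 9050 W

Spherical conduction: R = (1/r_in − 1/r_out)/(4πk) per layer; series-sum.
R_aluminium shell = (1/1.1 − 1/1.123)/(4π×232) = 6.386×10^-6 K/W
R_outer film = 1/(h·4πr_o²) = 1/(13.3×4π×1.123²) = 0.004744 K/W
R_total = 0.004751 K/W
Q = ΔT/R_total = 43/0.004751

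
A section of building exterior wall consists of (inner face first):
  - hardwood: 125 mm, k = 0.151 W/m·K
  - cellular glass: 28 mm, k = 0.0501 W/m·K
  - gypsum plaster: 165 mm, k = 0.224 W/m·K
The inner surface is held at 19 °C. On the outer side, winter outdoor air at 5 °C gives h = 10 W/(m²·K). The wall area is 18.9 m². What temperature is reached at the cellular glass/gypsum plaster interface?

Treating each layer as a thermal resistance in series:
R_hardwood = L/(kA) = 0.125/(0.151×18.9) = 0.0438 K/W
R_cellular glass = L/(kA) = 0.028/(0.0501×18.9) = 0.02957 K/W
R_gypsum plaster = L/(kA) = 0.165/(0.224×18.9) = 0.03897 K/W
R_outer film = 1/(h_o·A) = 1/(10×18.9) = 0.005291 K/W
R_total = 0.1176 K/W;  Q = ΔT/R_total = 14/0.1176 = 119 W
T_interface = T_inner − Q·ΣR(inner→interface) = 19 − 119×0.07337

T ≈ 10.3 °C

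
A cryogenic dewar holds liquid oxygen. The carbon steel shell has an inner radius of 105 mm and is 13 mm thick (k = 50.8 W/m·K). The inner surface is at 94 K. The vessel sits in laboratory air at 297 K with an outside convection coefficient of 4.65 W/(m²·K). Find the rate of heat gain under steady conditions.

Radial (spherical) resistances in series:
R_carbon steel shell = (1/0.105 − 1/0.118)/(4π×50.8) = 0.001644 K/W
R_outer film = 1/(h·4πr_o²) = 1/(4.65×4π×0.118²) = 1.229 K/W
R_total = 1.231 K/W
Q = ΔT/R_total = 203/1.231

Q ≈ 165 W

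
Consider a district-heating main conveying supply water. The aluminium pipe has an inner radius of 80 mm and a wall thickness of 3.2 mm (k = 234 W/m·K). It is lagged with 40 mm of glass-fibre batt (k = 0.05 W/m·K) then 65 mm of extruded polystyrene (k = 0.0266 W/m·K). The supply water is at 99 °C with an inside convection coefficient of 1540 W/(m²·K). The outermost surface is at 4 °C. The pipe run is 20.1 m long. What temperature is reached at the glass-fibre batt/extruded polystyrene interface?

T ≈ 67.6 °C

Cylindrical conduction, so R = ln(r₂/r₁)/(2πkL) per layer, in series:
R_inner film = 1/(h_i·2πr₁L) = 1/(1540×2π×0.08×20.1) = 6.427×10^-5 K/W
R_aluminium pipe wall = ln(83.2/80)/(2π×234×20.1) = 1.327×10^-6 K/W
R_glass-fibre batt = ln(123.2/83.2)/(2π×0.05×20.1) = 0.06217 K/W
R_extruded polystyrene = ln(188.2/123.2)/(2π×0.0266×20.1) = 0.1261 K/W
R_total = 0.1884 K/W
Q = ΔT/R_total = 95/0.1884
Q = 504 W
T_interface = T_inner − Q·ΣR(inner→interface) = 99 − 504×0.06223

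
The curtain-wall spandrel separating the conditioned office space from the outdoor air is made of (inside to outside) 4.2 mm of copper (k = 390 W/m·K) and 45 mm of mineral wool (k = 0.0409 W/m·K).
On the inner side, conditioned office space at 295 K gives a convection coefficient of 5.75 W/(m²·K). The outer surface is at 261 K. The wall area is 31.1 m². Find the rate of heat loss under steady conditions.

Q ≈ 830 W

Model the wall as resistances in series:
R_inner film = 1/(h_i·A) = 1/(5.75×31.1) = 0.005592 K/W
R_copper = L/(kA) = 0.0042/(390×31.1) = 3.463×10^-7 K/W
R_mineral wool = L/(kA) = 0.045/(0.0409×31.1) = 0.03538 K/W
R_total = 0.04097 K/W
Q = ΔT / R_total = 34 / 0.04097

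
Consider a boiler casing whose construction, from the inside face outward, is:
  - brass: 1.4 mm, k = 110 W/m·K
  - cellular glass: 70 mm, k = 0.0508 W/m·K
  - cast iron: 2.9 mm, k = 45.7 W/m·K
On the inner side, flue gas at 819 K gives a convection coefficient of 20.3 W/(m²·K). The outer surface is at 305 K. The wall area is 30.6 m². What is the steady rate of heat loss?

Series thermal resistances:
R_inner film = 1/(h_i·A) = 1/(20.3×30.6) = 0.00161 K/W
R_brass = L/(kA) = 0.0014/(110×30.6) = 4.159×10^-7 K/W
R_cellular glass = L/(kA) = 0.07/(0.0508×30.6) = 0.04503 K/W
R_cast iron = L/(kA) = 0.0029/(45.7×30.6) = 2.074×10^-6 K/W
R_total = 0.04664 K/W
Q = ΔT / R_total = 514 / 0.04664

Q ≈ 11000 W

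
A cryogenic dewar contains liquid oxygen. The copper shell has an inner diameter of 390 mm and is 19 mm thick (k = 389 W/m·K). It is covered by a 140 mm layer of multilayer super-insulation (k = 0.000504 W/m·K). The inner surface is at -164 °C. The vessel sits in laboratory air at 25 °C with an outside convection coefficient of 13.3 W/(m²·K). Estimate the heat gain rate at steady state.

Q ≈ 0.648 W

For a spherical shell R = (1/r₁ − 1/r₂)/(4πk); film R = 1/(h·4πr²). In series:
R_copper shell = (1/0.195 − 1/0.214)/(4π×389) = 9.314×10^-5 K/W
R_multilayer super-insulation = (1/0.214 − 1/0.354)/(4π×0.000504) = 291.8 K/W
R_outer film = 1/(h·4πr_o²) = 1/(13.3×4π×0.354²) = 0.04775 K/W
R_total = 291.8 K/W
Q = ΔT/R_total = 189/291.8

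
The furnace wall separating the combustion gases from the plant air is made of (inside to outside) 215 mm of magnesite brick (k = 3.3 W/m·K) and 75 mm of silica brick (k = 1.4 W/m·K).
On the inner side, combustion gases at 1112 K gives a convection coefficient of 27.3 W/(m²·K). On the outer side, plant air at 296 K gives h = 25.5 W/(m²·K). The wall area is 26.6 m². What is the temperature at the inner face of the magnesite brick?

T ≈ 958 K

Treating each layer as a thermal resistance in series:
R_inner film = 1/(h_i·A) = 1/(27.3×26.6) = 0.001377 K/W
R_magnesite brick = L/(kA) = 0.215/(3.3×26.6) = 0.002449 K/W
R_silica brick = L/(kA) = 0.075/(1.4×26.6) = 0.002014 K/W
R_outer film = 1/(h_o·A) = 1/(25.5×26.6) = 0.001474 K/W
R_total = 0.007315 K/W;  Q = ΔT/R_total = 816/0.007315 = 111600 W
T_interface = T_inner − Q·ΣR(inner→interface) = 1112 − 112000×0.001377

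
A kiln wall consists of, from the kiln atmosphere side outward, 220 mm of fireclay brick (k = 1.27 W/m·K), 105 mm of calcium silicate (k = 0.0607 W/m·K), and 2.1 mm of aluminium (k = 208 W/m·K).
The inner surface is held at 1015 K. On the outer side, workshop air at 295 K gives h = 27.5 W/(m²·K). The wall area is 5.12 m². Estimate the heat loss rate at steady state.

Using the resistance-network approach (series):
R_fireclay brick = L/(kA) = 0.22/(1.27×5.12) = 0.03383 K/W
R_calcium silicate = L/(kA) = 0.105/(0.0607×5.12) = 0.3379 K/W
R_aluminium = L/(kA) = 0.0021/(208×5.12) = 1.972×10^-6 K/W
R_outer film = 1/(h_o·A) = 1/(27.5×5.12) = 0.007102 K/W
R_total = 0.3788 K/W
Q = ΔT / R_total = 720 / 0.3788

Q ≈ 1900 W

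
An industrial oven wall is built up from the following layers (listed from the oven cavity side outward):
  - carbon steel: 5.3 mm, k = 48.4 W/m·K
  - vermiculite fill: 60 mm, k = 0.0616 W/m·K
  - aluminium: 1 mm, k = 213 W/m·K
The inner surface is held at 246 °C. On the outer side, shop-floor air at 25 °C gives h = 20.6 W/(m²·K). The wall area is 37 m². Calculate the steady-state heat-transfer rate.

Model the wall as resistances in series:
R_carbon steel = L/(kA) = 0.0053/(48.4×37) = 2.96×10^-6 K/W
R_vermiculite fill = L/(kA) = 0.06/(0.0616×37) = 0.02633 K/W
R_aluminium = L/(kA) = 0.001/(213×37) = 1.269×10^-7 K/W
R_outer film = 1/(h_o·A) = 1/(20.6×37) = 0.001312 K/W
R_total = 0.02764 K/W
Q = ΔT / R_total = 221 / 0.02764

Q ≈ 8000 W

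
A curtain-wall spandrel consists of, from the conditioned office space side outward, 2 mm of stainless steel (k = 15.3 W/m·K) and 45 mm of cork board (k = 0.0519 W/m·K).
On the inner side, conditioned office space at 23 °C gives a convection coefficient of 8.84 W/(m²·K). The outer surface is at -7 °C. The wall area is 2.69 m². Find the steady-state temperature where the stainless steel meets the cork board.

Treating each layer as a thermal resistance in series:
R_inner film = 1/(h_i·A) = 1/(8.84×2.69) = 0.04205 K/W
R_stainless steel = L/(kA) = 0.002/(15.3×2.69) = 4.859×10^-5 K/W
R_cork board = L/(kA) = 0.045/(0.0519×2.69) = 0.3223 K/W
R_total = 0.3644 K/W;  Q = ΔT/R_total = 30/0.3644 = 82.32 W
T_interface = T_inner − Q·ΣR(inner→interface) = 23 − 82.3×0.0421

T ≈ 19.5 °C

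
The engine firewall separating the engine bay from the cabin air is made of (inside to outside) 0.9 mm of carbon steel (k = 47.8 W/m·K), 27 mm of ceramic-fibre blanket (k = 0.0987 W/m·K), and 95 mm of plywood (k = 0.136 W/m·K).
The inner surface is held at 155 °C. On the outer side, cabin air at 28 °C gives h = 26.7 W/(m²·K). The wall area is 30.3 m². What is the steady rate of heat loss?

Treating each layer as a thermal resistance in series:
R_carbon steel = L/(kA) = 0.0009/(47.8×30.3) = 6.214×10^-7 K/W
R_ceramic-fibre blanket = L/(kA) = 0.027/(0.0987×30.3) = 0.009028 K/W
R_plywood = L/(kA) = 0.095/(0.136×30.3) = 0.02305 K/W
R_outer film = 1/(h_o·A) = 1/(26.7×30.3) = 0.001236 K/W
R_total = 0.03332 K/W
Q = ΔT / R_total = 127 / 0.03332

Q ≈ 3810 W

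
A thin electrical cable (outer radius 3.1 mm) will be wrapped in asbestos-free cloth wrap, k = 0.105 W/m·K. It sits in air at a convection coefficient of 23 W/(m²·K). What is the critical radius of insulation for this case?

r_cr ≈ 4.57 mm

For a cylinder r_cr = k/h = 0.105/23
r_cr = 4.57 mm; since the bare radius (3.1 mm) is below r_cr, adding a thin layer of insulation will *increase* heat loss.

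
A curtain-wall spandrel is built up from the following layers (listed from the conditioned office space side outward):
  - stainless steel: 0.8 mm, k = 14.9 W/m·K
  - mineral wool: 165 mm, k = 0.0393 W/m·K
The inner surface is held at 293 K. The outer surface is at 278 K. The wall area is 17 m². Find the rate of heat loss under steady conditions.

Q ≈ 60.7 W

Model the wall as resistances in series:
R_stainless steel = L/(kA) = 0.0008/(14.9×17) = 3.158×10^-6 K/W
R_mineral wool = L/(kA) = 0.165/(0.0393×17) = 0.247 K/W
R_total = 0.247 K/W
Q = ΔT / R_total = 15 / 0.247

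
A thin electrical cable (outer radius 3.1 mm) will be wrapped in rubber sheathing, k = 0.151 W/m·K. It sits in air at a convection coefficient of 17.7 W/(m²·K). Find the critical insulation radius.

r_cr ≈ 8.53 mm

For a cylinder r_cr = k/h = 0.151/17.7
r_cr = 8.53 mm; since the bare radius (3.1 mm) is below r_cr, adding a thin layer of insulation will *increase* heat loss.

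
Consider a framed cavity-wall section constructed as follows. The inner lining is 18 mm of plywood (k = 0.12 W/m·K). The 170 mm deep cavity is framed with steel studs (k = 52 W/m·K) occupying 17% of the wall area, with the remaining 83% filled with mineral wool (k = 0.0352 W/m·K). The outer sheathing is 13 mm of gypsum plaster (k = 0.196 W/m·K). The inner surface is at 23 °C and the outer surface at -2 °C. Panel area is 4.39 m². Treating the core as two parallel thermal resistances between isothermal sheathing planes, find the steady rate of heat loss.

Sheathing layers in series; stud and cavity paths in parallel between them.
R_inner = 0.018/(0.12×4.39) = 0.03417 K/W
R_stud  = 0.17/(52×0.17×4.39) = 0.004381 K/W
R_cav   = 0.17/(0.0352×0.83×4.39) = 1.325 K/W
1/R_core = 1/R_stud + 1/R_cav → R_core = 0.004366 K/W
R_outer = 0.013/(0.196×4.39) = 0.01511 K/W
R_total = 0.05364 K/W
Q = ΔT/R_total = 25/0.05364

Q ≈ 466 W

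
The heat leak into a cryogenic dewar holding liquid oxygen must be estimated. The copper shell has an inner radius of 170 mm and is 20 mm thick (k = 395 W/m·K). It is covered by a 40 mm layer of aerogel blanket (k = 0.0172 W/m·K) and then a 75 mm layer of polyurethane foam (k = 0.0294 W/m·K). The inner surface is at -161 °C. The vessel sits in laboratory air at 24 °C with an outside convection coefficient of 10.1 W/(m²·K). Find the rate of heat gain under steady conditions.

Spherical conduction: R = (1/r_in − 1/r_out)/(4πk) per layer; series-sum.
R_copper shell = (1/0.17 − 1/0.19)/(4π×395) = 1.247×10^-4 K/W
R_aerogel blanket = (1/0.19 − 1/0.23)/(4π×0.0172) = 4.235 K/W
R_polyurethane foam = (1/0.23 − 1/0.305)/(4π×0.0294) = 2.894 K/W
R_outer film = 1/(h·4πr_o²) = 1/(10.1×4π×0.305²) = 0.0847 K/W
R_total = 7.214 K/W
Q = ΔT/R_total = 185/7.214

Q ≈ 25.6 W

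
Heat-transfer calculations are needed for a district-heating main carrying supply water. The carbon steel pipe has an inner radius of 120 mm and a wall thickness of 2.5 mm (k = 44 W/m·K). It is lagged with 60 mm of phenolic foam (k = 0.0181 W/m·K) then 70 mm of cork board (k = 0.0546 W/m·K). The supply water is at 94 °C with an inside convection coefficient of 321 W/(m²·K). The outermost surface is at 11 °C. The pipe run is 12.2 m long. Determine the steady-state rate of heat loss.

Q ≈ 227 W

Per-layer cylindrical resistances, series-summed:
R_inner film = 1/(h_i·2πr₁L) = 1/(321×2π×0.12×12.2) = 3.387×10^-4 K/W
R_carbon steel pipe wall = ln(122.5/120)/(2π×44×12.2) = 6.113×10^-6 K/W
R_phenolic foam = ln(182.5/122.5)/(2π×0.0181×12.2) = 0.2873 K/W
R_cork board = ln(252.5/182.5)/(2π×0.0546×12.2) = 0.07757 K/W
R_total = 0.3652 K/W
Q = ΔT/R_total = 83/0.3652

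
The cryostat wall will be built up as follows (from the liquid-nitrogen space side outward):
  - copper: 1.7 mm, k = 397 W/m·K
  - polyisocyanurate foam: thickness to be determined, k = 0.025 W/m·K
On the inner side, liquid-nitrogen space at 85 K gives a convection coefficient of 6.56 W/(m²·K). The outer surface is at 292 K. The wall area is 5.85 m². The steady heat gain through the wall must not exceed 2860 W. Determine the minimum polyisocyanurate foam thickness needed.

Model the wall as resistances in series:
R_inner film = 1/(h_i·A) = 1/(6.56×5.85) = 0.02606 K/W
R_copper = L/(kA) = 0.0017/(397×5.85) = 7.32×10^-7 K/W
Sum of the known resistances R_other = 0.02606 K/W
Required total resistance R_tot = ΔT/Q_allow = 207/2860 = 0.07238 K/W
R_polyisocyanurate foam = R_tot − R_other = 0.04632 K/W
L = R·k·A = 0.04632×0.025×5.85

L ≈ 6.77 mm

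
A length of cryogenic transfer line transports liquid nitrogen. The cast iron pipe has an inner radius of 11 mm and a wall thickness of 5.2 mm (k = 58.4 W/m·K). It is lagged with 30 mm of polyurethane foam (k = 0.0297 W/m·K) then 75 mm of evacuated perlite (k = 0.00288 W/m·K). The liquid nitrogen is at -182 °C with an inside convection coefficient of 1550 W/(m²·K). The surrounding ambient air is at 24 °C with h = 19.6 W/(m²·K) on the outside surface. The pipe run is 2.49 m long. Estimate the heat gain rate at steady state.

Radial resistances (cylindrical: R_cond = ln(r_o/r_i)/(2πkL), R_conv = 1/(h·2πrL)):
R_inner film = 1/(h_i·2πr₁L) = 1/(1550×2π×0.011×2.49) = 0.003749 K/W
R_cast iron pipe wall = ln(16.2/11)/(2π×58.4×2.49) = 4.237×10^-4 K/W
R_polyurethane foam = ln(46.2/16.2)/(2π×0.0297×2.49) = 2.255 K/W
R_evacuated perlite = ln(121.2/46.2)/(2π×0.00288×2.49) = 21.4 K/W
R_outer film = 1/(h_o·2πr_oL) = 1/(19.6×2π×0.1212×2.49) = 0.02691 K/W
R_total = 23.69 K/W
Q = ΔT/R_total = 206/23.69

Q ≈ 8.7 W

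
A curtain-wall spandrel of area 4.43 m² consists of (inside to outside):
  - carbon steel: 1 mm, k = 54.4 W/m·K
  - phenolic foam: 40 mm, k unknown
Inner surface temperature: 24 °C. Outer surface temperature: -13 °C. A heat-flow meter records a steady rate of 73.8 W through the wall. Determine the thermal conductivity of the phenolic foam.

k ≈ 0.018 W/(m·K)

Series thermal resistances:
R_carbon steel = L/(kA) = 0.001/(54.4×4.43) = 4.15×10^-6 K/W
Sum of known resistances R_other = 4.15×10^-6 K/W
Total R = ΔT/Q = 37/73.8 = 0.5014 K/W
R_phenolic foam = R_total − R_other = 0.5014 K/W
k = L/(R·A) = 0.04/(0.5014×4.43)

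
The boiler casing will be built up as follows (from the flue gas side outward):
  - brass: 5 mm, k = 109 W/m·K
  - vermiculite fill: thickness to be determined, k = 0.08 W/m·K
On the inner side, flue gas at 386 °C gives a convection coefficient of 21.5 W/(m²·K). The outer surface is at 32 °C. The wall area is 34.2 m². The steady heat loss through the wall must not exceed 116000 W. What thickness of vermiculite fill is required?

L ≈ 4.62 mm

Series thermal resistances:
R_inner film = 1/(h_i·A) = 1/(21.5×34.2) = 0.00136 K/W
R_brass = L/(kA) = 0.005/(109×34.2) = 1.341×10^-6 K/W
Sum of the known resistances R_other = 0.001361 K/W
Required total resistance R_tot = ΔT/Q_allow = 354/116000 = 0.003052 K/W
R_vermiculite fill = R_tot − R_other = 0.00169 K/W
L = R·k·A = 0.00169×0.08×34.2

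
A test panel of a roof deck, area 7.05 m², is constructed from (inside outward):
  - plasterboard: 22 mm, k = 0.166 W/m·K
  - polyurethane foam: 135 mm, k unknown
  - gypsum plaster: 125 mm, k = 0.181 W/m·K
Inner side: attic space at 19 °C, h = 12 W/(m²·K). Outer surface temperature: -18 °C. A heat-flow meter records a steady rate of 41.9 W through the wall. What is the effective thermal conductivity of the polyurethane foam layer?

Thermal resistances in series:
R_inner film = 1/(h_i·A) = 1/(12×7.05) = 0.01182 K/W
R_plasterboard = L/(kA) = 0.022/(0.166×7.05) = 0.0188 K/W
R_gypsum plaster = L/(kA) = 0.125/(0.181×7.05) = 0.09796 K/W
Sum of known resistances R_other = 0.1286 K/W
Total R = ΔT/Q = 37/41.9 = 0.8831 K/W
R_polyurethane foam = R_total − R_other = 0.7545 K/W
k = L/(R·A) = 0.135/(0.7545×7.05)

k ≈ 0.0254 W/(m·K)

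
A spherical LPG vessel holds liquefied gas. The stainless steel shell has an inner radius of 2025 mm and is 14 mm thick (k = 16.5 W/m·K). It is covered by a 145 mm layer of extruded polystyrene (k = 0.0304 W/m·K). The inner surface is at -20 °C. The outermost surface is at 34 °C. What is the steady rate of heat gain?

Each spherical layer contributes R = (1/r_i − 1/r_o)/(4πk):
R_stainless steel shell = (1/2.025 − 1/2.039)/(4π×16.5) = 1.635×10^-5 K/W
R_extruded polystyrene = (1/2.039 − 1/2.184)/(4π×0.0304) = 0.08523 K/W
R_total = 0.08525 K/W
Q = ΔT/R_total = 54/0.08525

Q ≈ 633 W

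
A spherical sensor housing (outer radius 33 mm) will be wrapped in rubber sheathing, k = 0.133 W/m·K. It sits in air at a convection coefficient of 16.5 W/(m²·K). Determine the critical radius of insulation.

r_cr ≈ 16.1 mm

For a sphere r_cr = 2k/h = 2×0.133/16.5
r_cr = 16.1 mm; since the bare radius (33 mm) is above r_cr, any added insulation will reduce heat loss.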